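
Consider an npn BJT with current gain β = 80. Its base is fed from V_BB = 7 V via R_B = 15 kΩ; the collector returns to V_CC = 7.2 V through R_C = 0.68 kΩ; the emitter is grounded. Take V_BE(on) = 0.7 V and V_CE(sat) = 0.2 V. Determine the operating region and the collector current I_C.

Assume active: I_B = (7 − 0.7)/15 = 0.42 mA, giving I_C = β·I_B = 33.6 mA.
But then V_CE = 7.2 − 33.6×0.68 = -15.6 V < V_CE(sat) = 0.2 V — impossible in the active region.
So the transistor is saturated. With V_CE = 0.2 V, I_C = (V_CC − 0.2)/R_C = 7/0.68 = 10.3 mA.
Check: β·I_B = 33.6 mA > I_C = 10.3 mA, confirming saturation.

saturation; I_C ≈ 10 mA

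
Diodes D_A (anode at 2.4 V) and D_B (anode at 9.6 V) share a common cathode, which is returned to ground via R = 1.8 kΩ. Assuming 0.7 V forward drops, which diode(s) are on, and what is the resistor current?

Assume both conduct. Then node N would need to be at both 2.4−0.7 = 1.7 V and 9.6−0.7 = 8.9 V, which is impossible.
Assume only D_B conducts: V_N = 9.6 − 0.7 = 8.9 V, so I_R = 8.9/1.8 = 4.94 mA.
Check D_A: its anode-to-cathode voltage is 2.4 − 8.9 = -6.5 V < 0.7 V, so it is off. The assumption is consistent.

Only D_B conducts; I_R ≈ 4.9 mA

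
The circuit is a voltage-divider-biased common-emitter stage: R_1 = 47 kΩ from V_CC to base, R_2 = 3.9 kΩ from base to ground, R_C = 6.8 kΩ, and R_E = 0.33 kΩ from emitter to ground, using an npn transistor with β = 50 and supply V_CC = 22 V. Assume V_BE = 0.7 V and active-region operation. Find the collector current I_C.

Thevenize the base divider: V_Th = V_CC·R_2/(R_1+R_2) = 22×3.9/50.9 = 1.69 V, R_Th = R_1‖R_2 = 3.6 kΩ.
Base-emitter loop: V_Th = I_B·R_Th + V_BE + (β+1)I_B·R_E, so I_B = (1.69 − 0.7) / (3.6 + 51×0.33) = 0.0482 mA.
I_C = β·I_B = 50×0.0482 = 2.41 mA, and I_E = (β+1)I_B = 2.46 mA.
V_CE = V_CC − I_C·R_C − I_E·R_E = 22 − 2.41×6.8 − 2.46×0.33 = 4.79 V.
V_CE = 4.79 V > 0.2 V confirms active-region operation.

I_C ≈ 2.4 mA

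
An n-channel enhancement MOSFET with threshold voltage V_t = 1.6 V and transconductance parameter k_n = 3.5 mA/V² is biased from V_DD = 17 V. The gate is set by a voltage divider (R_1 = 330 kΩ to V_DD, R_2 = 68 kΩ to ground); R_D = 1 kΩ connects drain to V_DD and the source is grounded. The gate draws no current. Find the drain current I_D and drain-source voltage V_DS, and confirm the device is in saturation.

V_G = V_DD·R_2/(R_1+R_2) = 17×68/398 = 2.9 V. With the source grounded, V_GS = V_G = 2.9 V.
Assume saturation: I_D = (k_n/2)(V_GS − V_t)² = (3.5/2)×(2.9 − 1.6)² = 1.75×1.3² = 2.98 mA.
V_DS = V_DD − I_D·R_D = 17 − 2.98×1 = 14 V.
Saturation requires V_DS ≥ V_GS − V_t = 1.3 V; 14 ≥ 1.3 ✓.

I_D ≈ 3 mA, V_DS ≈ 14 V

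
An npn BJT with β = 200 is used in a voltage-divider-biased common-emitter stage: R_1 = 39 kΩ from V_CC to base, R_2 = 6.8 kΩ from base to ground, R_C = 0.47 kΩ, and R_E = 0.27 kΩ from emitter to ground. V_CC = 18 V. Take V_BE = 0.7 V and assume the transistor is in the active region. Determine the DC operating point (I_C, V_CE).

Thevenize the base divider: V_Th = V_CC·R_2/(R_1+R_2) = 18×6.8/45.8 = 2.67 V, R_Th = R_1‖R_2 = 5.79 kΩ.
Base-emitter loop: V_Th = I_B·R_Th + V_BE + (β+1)I_B·R_E, so I_B = (2.67 − 0.7) / (5.79 + 201×0.27) = 0.0328 mA.
I_C = β·I_B = 200×0.0328 = 6.57 mA, and I_E = (β+1)I_B = 6.6 mA.
V_CE = V_CC − I_C·R_C − I_E·R_E = 18 − 6.57×0.47 − 6.6×0.27 = 13.1 V.
V_CE = 13.1 V > 0.2 V confirms active-region operation.

I_C ≈ 6.6 mA, V_CE ≈ 13 V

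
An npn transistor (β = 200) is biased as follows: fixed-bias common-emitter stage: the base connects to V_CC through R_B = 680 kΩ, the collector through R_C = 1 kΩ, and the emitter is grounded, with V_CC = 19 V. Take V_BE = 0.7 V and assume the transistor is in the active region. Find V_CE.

V_CE ≈ 14 V

Base loop: V_CC = I_B·R_B + V_BE, so I_B = (19 − 0.7)/680 kΩ = 0.0269 mA.
In the active region I_C = β·I_B = 200 × 0.0269 = 5.38 mA.
Collector loop: V_CE = V_CC − I_C·R_C = 19 − 5.38×1 = 13.6 V.
Since V_CE = 13.6 V > V_CE(sat) ≈ 0.2 V, the transistor is in the active region as assumed.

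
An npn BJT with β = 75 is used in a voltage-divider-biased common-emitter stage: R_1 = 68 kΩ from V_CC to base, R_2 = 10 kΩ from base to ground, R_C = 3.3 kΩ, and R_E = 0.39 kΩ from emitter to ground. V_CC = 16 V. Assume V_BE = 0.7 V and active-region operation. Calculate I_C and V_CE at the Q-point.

Thevenize the base divider: V_Th = V_CC·R_2/(R_1+R_2) = 16×10/78 = 2.05 V, R_Th = R_1‖R_2 = 8.72 kΩ.
Base-emitter loop: V_Th = I_B·R_Th + V_BE + (β+1)I_B·R_E, so I_B = (2.05 − 0.7) / (8.72 + 76×0.39) = 0.0352 mA.
I_C = β·I_B = 75×0.0352 = 2.64 mA, and I_E = (β+1)I_B = 2.68 mA.
V_CE = V_CC − I_C·R_C − I_E·R_E = 16 − 2.64×3.3 − 2.68×0.39 = 6.24 V.
V_CE = 6.24 V > 0.2 V confirms active-region operation.

I_C ≈ 2.6 mA, V_CE ≈ 6.2 V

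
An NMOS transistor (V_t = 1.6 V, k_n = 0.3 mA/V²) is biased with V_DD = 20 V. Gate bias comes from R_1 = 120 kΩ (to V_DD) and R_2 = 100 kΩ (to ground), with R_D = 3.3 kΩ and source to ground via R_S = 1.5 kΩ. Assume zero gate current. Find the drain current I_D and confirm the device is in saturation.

V_G = V_DD·R_2/(R_1+R_2) = 20×100/220 = 9.09 V.
Assume saturation: I_D = (k_n/2)(V_GS − V_t)² with V_GS = V_G − I_D·R_S = 9.09 − 1.5·I_D.
Substituting gives 0.337·I_D² − 4.37·I_D + 8.42 = 0, with roots I_D = 2.35 or 10.6 mA.
The root I_D = 10.6 mA gives V_GS = -6.81 V ≤ V_t, so take I_D = 2.35 mA.
Then V_GS = 5.56 V and V_DS = V_DD − I_D(R_D+R_S) = 20 − 2.35×4.8 = 8.7 V.
Saturation requires V_DS ≥ V_GS − V_t = 3.96 V; 8.7 ≥ 3.96 ✓.

I_D ≈ 2.4 mA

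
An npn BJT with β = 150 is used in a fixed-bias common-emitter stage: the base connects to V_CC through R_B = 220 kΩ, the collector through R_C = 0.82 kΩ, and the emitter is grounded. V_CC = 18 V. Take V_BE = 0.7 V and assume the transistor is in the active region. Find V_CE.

Base loop: V_CC = I_B·R_B + V_BE, so I_B = (18 − 0.7)/220 kΩ = 0.0786 mA.
In the active region I_C = β·I_B = 150 × 0.0786 = 11.8 mA.
Collector loop: V_CE = V_CC − I_C·R_C = 18 − 11.8×0.82 = 8.33 V.
Since V_CE = 8.33 V > V_CE(sat) ≈ 0.2 V, the transistor is in the active region as assumed.

V_CE ≈ 8.3 V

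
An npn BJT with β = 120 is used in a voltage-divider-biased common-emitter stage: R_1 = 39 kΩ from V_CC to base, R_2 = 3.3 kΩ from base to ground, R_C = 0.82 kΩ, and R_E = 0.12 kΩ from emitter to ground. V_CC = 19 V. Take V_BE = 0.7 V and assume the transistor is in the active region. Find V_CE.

V_CE ≈ 14 V

Thevenize the base divider: V_Th = V_CC·R_2/(R_1+R_2) = 19×3.3/42.3 = 1.48 V, R_Th = R_1‖R_2 = 3.04 kΩ.
Base-emitter loop: V_Th = I_B·R_Th + V_BE + (β+1)I_B·R_E, so I_B = (1.48 − 0.7) / (3.04 + 121×0.12) = 0.0445 mA.
I_C = β·I_B = 120×0.0445 = 5.35 mA, and I_E = (β+1)I_B = 5.39 mA.
V_CE = V_CC − I_C·R_C − I_E·R_E = 19 − 5.35×0.82 − 5.39×0.12 = 14 V.
V_CE = 14 V > 0.2 V confirms active-region operation.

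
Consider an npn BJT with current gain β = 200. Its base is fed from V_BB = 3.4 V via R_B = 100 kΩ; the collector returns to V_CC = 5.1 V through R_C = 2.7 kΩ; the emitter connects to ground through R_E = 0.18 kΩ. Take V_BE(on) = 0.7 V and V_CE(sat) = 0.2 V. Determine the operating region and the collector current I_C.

Assume active: I_B = (3.4 − 0.7)/(100 + 201×0.18) = 0.0198 mA, I_C = β·I_B = 3.97 mA.
Then V_CE = 5.1 − 3.97×2.7 − 3.99×0.18 = -6.32 V < 0.2 V — the active assumption fails.
Re-solve with V_CE = 0.2 V. KCL at the emitter: V_E/R_E = (V_BB−0.7−V_E)/R_B + (V_CC−0.2−V_E)/R_C, giving V_E = 0.31 V.
I_C = (V_CC − 0.2 − V_E)/R_C = (4.9 − 0.31)/2.7 = 1.7 mA.
Check: I_B = (2.7 − 0.31)/100 = 0.0239 mA, and β·I_B = 4.78 mA > I_C, confirming saturation.

saturation; I_C ≈ 1.7 mA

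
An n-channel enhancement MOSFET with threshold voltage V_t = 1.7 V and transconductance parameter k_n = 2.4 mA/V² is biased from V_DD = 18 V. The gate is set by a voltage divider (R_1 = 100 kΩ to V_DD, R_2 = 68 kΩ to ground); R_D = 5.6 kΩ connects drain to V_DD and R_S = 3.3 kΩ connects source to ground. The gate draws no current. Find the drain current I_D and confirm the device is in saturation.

V_G = V_DD·R_2/(R_1+R_2) = 18×68/168 = 7.29 V.
Assume saturation: I_D = (k_n/2)(V_GS − V_t)² with V_GS = V_G − I_D·R_S = 7.29 − 3.3·I_D.
Substituting gives 13.1·I_D² − 45.2·I_D + 37.4 = 0, with roots I_D = 1.37 or 2.09 mA.
The root I_D = 2.09 mA gives V_GS = 0.379 V ≤ V_t, so take I_D = 1.37 mA.
Then V_GS = 2.77 V and V_DS = V_DD − I_D(R_D+R_S) = 18 − 1.37×8.9 = 5.82 V.
Saturation requires V_DS ≥ V_GS − V_t = 1.07 V; 5.82 ≥ 1.07 ✓.

I_D ≈ 1.4 mA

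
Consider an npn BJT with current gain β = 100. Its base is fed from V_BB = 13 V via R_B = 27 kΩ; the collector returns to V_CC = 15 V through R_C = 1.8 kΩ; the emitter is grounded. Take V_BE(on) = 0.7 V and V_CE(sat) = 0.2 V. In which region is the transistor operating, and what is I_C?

saturation; I_C ≈ 8.2 mA

Assume active: I_B = (13 − 0.7)/27 = 0.456 mA, giving I_C = β·I_B = 45.6 mA.
But then V_CE = 15 − 45.6×1.8 = -67 V < V_CE(sat) = 0.2 V — impossible in the active region.
So the transistor is saturated. With V_CE = 0.2 V, I_C = (V_CC − 0.2)/R_C = 14.8/1.8 = 8.22 mA.
Check: β·I_B = 45.6 mA > I_C = 8.22 mA, confirming saturation.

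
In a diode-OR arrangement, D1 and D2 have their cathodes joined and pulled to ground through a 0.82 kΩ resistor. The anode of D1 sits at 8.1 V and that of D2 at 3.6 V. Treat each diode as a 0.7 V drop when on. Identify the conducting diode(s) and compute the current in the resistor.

Assume both conduct. Then node N would need to be at both 8.1−0.7 = 7.4 V and 3.6−0.7 = 2.9 V, which is impossible.
Assume only D1 conducts: V_N = 8.1 − 0.7 = 7.4 V, so I_R = 7.4/0.82 = 9.02 mA.
Check D2: its anode-to-cathode voltage is 3.6 − 7.4 = -3.8 V < 0.7 V, so it is off. The assumption is consistent.

Only D1 conducts; I_R ≈ 9 mA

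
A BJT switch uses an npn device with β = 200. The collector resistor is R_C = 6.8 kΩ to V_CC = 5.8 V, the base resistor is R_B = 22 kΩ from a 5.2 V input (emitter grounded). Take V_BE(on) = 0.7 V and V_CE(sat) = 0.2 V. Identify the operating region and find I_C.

saturation; I_C ≈ 0.82 mA

Assume active: I_B = (5.2 − 0.7)/22 = 0.205 mA, giving I_C = β·I_B = 40.9 mA.
But then V_CE = 5.8 − 40.9×6.8 = -272 V < V_CE(sat) = 0.2 V — impossible in the active region.
So the transistor is saturated. With V_CE = 0.2 V, I_C = (V_CC − 0.2)/R_C = 5.6/6.8 = 0.824 mA.
Check: β·I_B = 40.9 mA > I_C = 0.824 mA, confirming saturation.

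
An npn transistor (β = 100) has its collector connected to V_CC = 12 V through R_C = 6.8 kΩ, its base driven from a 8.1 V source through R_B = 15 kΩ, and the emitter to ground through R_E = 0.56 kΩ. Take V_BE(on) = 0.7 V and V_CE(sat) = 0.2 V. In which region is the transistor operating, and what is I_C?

saturation; I_C ≈ 1.6 mA

Assume active: I_B = (8.1 − 0.7)/(15 + 101×0.56) = 0.103 mA, I_C = β·I_B = 10.3 mA.
Then V_CE = 12 − 10.3×6.8 − 10.4×0.56 = -64.2 V < 0.2 V — the active assumption fails.
Re-solve with V_CE = 0.2 V. KCL at the emitter: V_E/R_E = (V_BB−0.7−V_E)/R_B + (V_CC−0.2−V_E)/R_C, giving V_E = 1.11 V.
I_C = (V_CC − 0.2 − V_E)/R_C = (11.8 − 1.11)/6.8 = 1.57 mA.
Check: I_B = (7.4 − 1.11)/15 = 0.419 mA, and β·I_B = 41.9 mA > I_C, confirming saturation.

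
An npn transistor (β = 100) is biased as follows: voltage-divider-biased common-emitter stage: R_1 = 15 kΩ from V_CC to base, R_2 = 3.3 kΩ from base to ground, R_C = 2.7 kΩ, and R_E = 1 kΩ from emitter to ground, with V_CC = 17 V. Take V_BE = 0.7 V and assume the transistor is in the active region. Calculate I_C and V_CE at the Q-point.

Thevenize the base divider: V_Th = V_CC·R_2/(R_1+R_2) = 17×3.3/18.3 = 3.07 V, R_Th = R_1‖R_2 = 2.7 kΩ.
Base-emitter loop: V_Th = I_B·R_Th + V_BE + (β+1)I_B·R_E, so I_B = (3.07 − 0.7) / (2.7 + 101×1) = 0.0228 mA.
I_C = β·I_B = 100×0.0228 = 2.28 mA, and I_E = (β+1)I_B = 2.3 mA.
V_CE = V_CC − I_C·R_C − I_E·R_E = 17 − 2.28×2.7 − 2.3×1 = 8.54 V.
V_CE = 8.54 V > 0.2 V confirms active-region operation.

I_C ≈ 2.3 mA, V_CE ≈ 8.5 V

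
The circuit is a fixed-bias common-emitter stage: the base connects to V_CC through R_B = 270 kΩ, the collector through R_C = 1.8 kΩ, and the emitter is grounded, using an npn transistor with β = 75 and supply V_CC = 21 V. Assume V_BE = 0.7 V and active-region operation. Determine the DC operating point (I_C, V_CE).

Base loop: V_CC = I_B·R_B + V_BE, so I_B = (21 − 0.7)/270 kΩ = 0.0752 mA.
In the active region I_C = β·I_B = 75 × 0.0752 = 5.64 mA.
Collector loop: V_CE = V_CC − I_C·R_C = 21 − 5.64×1.8 = 10.8 V.
Since V_CE = 10.8 V > V_CE(sat) ≈ 0.2 V, the transistor is in the active region as assumed.

I_C ≈ 5.6 mA, V_CE ≈ 11 V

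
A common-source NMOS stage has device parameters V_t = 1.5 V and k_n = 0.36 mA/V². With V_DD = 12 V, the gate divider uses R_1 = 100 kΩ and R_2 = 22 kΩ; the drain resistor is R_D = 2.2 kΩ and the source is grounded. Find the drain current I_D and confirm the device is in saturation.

I_D ≈ 0.079 mA

V_G = V_DD·R_2/(R_1+R_2) = 12×22/122 = 2.16 V. With the source grounded, V_GS = V_G = 2.16 V.
Assume saturation: I_D = (k_n/2)(V_GS − V_t)² = (0.36/2)×(2.16 − 1.5)² = 0.18×0.664² = 0.0793 mA.
V_DS = V_DD − I_D·R_D = 12 − 0.0793×2.2 = 11.8 V.
Saturation requires V_DS ≥ V_GS − V_t = 0.664 V; 11.8 ≥ 0.664 ✓.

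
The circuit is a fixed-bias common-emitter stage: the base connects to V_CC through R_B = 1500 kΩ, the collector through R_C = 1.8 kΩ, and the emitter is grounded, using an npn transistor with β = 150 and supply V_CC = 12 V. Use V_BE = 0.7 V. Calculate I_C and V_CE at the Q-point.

I_C ≈ 1.1 mA, V_CE ≈ 10 V

Base loop: V_CC = I_B·R_B + V_BE, so I_B = (12 − 0.7)/1500 kΩ = 0.00753 mA.
In the active region I_C = β·I_B = 150 × 0.00753 = 1.13 mA.
Collector loop: V_CE = V_CC − I_C·R_C = 12 − 1.13×1.8 = 9.97 V.
Since V_CE = 9.97 V > V_CE(sat) ≈ 0.2 V, the transistor is in the active region as assumed.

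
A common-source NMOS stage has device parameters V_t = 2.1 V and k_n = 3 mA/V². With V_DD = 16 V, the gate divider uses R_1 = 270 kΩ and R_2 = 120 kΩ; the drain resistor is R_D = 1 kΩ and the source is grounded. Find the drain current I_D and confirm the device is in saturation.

V_G = V_DD·R_2/(R_1+R_2) = 16×120/390 = 4.92 V. With the source grounded, V_GS = V_G = 4.92 V.
Assume saturation: I_D = (k_n/2)(V_GS − V_t)² = (3/2)×(4.92 − 2.1)² = 1.5×2.82² = 12 mA.
V_DS = V_DD − I_D·R_D = 16 − 12×1 = 4.05 V.
Saturation requires V_DS ≥ V_GS − V_t = 2.82 V; 4.05 ≥ 2.82 ✓.

I_D ≈ 12 mA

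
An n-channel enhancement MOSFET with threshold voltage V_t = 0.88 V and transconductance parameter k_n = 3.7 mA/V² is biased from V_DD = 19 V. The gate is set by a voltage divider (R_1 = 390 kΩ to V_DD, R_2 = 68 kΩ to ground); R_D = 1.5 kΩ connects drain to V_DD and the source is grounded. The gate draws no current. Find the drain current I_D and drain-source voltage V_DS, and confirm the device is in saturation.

I_D ≈ 7 mA, V_DS ≈ 8.5 V

V_G = V_DD·R_2/(R_1+R_2) = 19×68/458 = 2.82 V. With the source grounded, V_GS = V_G = 2.82 V.
Assume saturation: I_D = (k_n/2)(V_GS − V_t)² = (3.7/2)×(2.82 − 0.88)² = 1.85×1.94² = 6.97 mA.
V_DS = V_DD − I_D·R_D = 19 − 6.97×1.5 = 8.55 V.
Saturation requires V_DS ≥ V_GS − V_t = 1.94 V; 8.55 ≥ 1.94 ✓.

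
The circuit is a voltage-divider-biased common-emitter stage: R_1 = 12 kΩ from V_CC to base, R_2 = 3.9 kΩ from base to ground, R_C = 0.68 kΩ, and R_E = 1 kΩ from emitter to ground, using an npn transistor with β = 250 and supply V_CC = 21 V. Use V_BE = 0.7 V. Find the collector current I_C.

I_C ≈ 4.4 mA

Thevenize the base divider: V_Th = V_CC·R_2/(R_1+R_2) = 21×3.9/15.9 = 5.15 V, R_Th = R_1‖R_2 = 2.94 kΩ.
Base-emitter loop: V_Th = I_B·R_Th + V_BE + (β+1)I_B·R_E, so I_B = (5.15 − 0.7) / (2.94 + 251×1) = 0.0175 mA.
I_C = β·I_B = 250×0.0175 = 4.38 mA, and I_E = (β+1)I_B = 4.4 mA.
V_CE = V_CC − I_C·R_C − I_E·R_E = 21 − 4.38×0.68 − 4.4×1 = 13.6 V.
V_CE = 13.6 V > 0.2 V confirms active-region operation.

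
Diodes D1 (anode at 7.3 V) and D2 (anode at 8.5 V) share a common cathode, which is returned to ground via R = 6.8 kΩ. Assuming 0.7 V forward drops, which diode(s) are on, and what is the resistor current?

Only D2 conducts; I_R ≈ 1.1 mA

Assume both conduct. Then node N would need to be at both 7.3−0.7 = 6.6 V and 8.5−0.7 = 7.8 V, which is impossible.
Assume only D2 conducts: V_N = 8.5 − 0.7 = 7.8 V, so I_R = 7.8/6.8 = 1.15 mA.
Check D1: its anode-to-cathode voltage is 7.3 − 7.8 = -0.5 V < 0.7 V, so it is off. The assumption is consistent.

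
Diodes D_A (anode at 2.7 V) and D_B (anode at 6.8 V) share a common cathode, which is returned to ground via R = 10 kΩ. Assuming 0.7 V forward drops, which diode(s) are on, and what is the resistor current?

Assume both conduct. Then node N would need to be at both 2.7−0.7 = 2 V and 6.8−0.7 = 6.1 V, which is impossible.
Assume only D_B conducts: V_N = 6.8 − 0.7 = 6.1 V, so I_R = 6.1/10 = 0.61 mA.
Check D_A: its anode-to-cathode voltage is 2.7 − 6.1 = -3.4 V < 0.7 V, so it is off. The assumption is consistent.

Only D_B conducts; I_R ≈ 0.61 mA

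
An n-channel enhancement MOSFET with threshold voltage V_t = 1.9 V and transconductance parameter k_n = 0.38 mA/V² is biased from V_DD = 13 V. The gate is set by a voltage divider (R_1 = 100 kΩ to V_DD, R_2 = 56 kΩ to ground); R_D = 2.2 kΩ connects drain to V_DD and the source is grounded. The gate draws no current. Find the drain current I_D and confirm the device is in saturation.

I_D ≈ 1.5 mA

V_G = V_DD·R_2/(R_1+R_2) = 13×56/156 = 4.67 V. With the source grounded, V_GS = V_G = 4.67 V.
Assume saturation: I_D = (k_n/2)(V_GS − V_t)² = (0.38/2)×(4.67 − 1.9)² = 0.19×2.77² = 1.45 mA.
V_DS = V_DD − I_D·R_D = 13 − 1.45×2.2 = 9.8 V.
Saturation requires V_DS ≥ V_GS − V_t = 2.77 V; 9.8 ≥ 2.77 ✓.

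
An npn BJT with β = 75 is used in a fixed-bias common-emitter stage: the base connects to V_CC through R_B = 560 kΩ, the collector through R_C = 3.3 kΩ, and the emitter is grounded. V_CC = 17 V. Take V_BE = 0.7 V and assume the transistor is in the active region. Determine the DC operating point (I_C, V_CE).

I_C ≈ 2.2 mA, V_CE ≈ 9.8 V

Base loop: V_CC = I_B·R_B + V_BE, so I_B = (17 − 0.7)/560 kΩ = 0.0291 mA.
In the active region I_C = β·I_B = 75 × 0.0291 = 2.18 mA.
Collector loop: V_CE = V_CC − I_C·R_C = 17 − 2.18×3.3 = 9.8 V.
Since V_CE = 9.8 V > V_CE(sat) ≈ 0.2 V, the transistor is in the active region as assumed.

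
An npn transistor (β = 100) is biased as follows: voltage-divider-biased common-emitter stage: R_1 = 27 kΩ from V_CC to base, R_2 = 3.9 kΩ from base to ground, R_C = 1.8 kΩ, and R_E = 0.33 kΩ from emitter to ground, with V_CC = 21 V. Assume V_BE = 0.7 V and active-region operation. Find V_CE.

V_CE ≈ 9.7 V

Thevenize the base divider: V_Th = V_CC·R_2/(R_1+R_2) = 21×3.9/30.9 = 2.65 V, R_Th = R_1‖R_2 = 3.41 kΩ.
Base-emitter loop: V_Th = I_B·R_Th + V_BE + (β+1)I_B·R_E, so I_B = (2.65 − 0.7) / (3.41 + 101×0.33) = 0.0531 mA.
I_C = β·I_B = 100×0.0531 = 5.31 mA, and I_E = (β+1)I_B = 5.36 mA.
V_CE = V_CC − I_C·R_C − I_E·R_E = 21 − 5.31×1.8 − 5.36×0.33 = 9.67 V.
V_CE = 9.67 V > 0.2 V confirms active-region operation.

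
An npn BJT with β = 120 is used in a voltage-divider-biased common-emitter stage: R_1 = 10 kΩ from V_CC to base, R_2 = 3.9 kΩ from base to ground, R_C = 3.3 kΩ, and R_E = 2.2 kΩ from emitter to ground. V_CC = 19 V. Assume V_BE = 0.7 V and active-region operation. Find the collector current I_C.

I_C ≈ 2.1 mA

Thevenize the base divider: V_Th = V_CC·R_2/(R_1+R_2) = 19×3.9/13.9 = 5.33 V, R_Th = R_1‖R_2 = 2.81 kΩ.
Base-emitter loop: V_Th = I_B·R_Th + V_BE + (β+1)I_B·R_E, so I_B = (5.33 − 0.7) / (2.81 + 121×2.2) = 0.0172 mA.
I_C = β·I_B = 120×0.0172 = 2.07 mA, and I_E = (β+1)I_B = 2.08 mA.
V_CE = V_CC − I_C·R_C − I_E·R_E = 19 − 2.07×3.3 − 2.08×2.2 = 7.6 V.
V_CE = 7.6 V > 0.2 V confirms active-region operation.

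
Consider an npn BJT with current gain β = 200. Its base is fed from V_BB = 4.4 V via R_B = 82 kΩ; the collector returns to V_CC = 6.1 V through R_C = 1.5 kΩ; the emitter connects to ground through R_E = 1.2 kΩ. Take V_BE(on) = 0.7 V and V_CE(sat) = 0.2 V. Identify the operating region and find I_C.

Assume active: I_B = (4.4 − 0.7)/(82 + 201×1.2) = 0.0114 mA, I_C = β·I_B = 2.29 mA.
Then V_CE = 6.1 − 2.29×1.5 − 2.3×1.2 = -0.0957 V < 0.2 V — the active assumption fails.
Re-solve with V_CE = 0.2 V. KCL at the emitter: V_E/R_E = (V_BB−0.7−V_E)/R_B + (V_CC−0.2−V_E)/R_C, giving V_E = 2.63 V.
I_C = (V_CC − 0.2 − V_E)/R_C = (5.9 − 2.63)/1.5 = 2.18 mA.
Check: I_B = (3.7 − 2.63)/82 = 0.013 mA, and β·I_B = 2.61 mA > I_C, confirming saturation.

saturation; I_C ≈ 2.2 mA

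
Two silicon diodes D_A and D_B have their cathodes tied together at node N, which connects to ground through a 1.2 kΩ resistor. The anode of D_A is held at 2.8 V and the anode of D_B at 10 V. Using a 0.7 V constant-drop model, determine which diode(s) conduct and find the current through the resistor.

Assume both conduct. Then node N would need to be at both 2.8−0.7 = 2.1 V and 10−0.7 = 9.3 V, which is impossible.
Assume only D_B conducts: V_N = 10 − 0.7 = 9.3 V, so I_R = 9.3/1.2 = 7.75 mA.
Check D_A: its anode-to-cathode voltage is 2.8 − 9.3 = -6.5 V < 0.7 V, so it is off. The assumption is consistent.

Only D_B conducts; I_R ≈ 7.8 mA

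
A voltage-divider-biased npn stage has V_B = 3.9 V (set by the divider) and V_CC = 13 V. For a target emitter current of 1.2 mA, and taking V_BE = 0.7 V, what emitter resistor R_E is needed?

R_E ≈ 2.7 kΩ

V_E = V_B − V_BE = 3.9 − 0.7 = 3.2 V.
R_E = V_E / I_E = 3.2 / 1.2 = 2.67 kΩ.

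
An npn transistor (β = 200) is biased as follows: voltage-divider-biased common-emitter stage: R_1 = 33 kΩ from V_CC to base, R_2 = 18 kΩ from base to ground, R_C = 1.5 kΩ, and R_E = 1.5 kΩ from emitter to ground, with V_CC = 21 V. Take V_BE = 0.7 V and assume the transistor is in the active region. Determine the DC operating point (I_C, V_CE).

I_C ≈ 4.3 mA, V_CE ≈ 8.1 V

Thevenize the base divider: V_Th = V_CC·R_2/(R_1+R_2) = 21×18/51 = 7.41 V, R_Th = R_1‖R_2 = 11.6 kΩ.
Base-emitter loop: V_Th = I_B·R_Th + V_BE + (β+1)I_B·R_E, so I_B = (7.41 − 0.7) / (11.6 + 201×1.5) = 0.0214 mA.
I_C = β·I_B = 200×0.0214 = 4.29 mA, and I_E = (β+1)I_B = 4.31 mA.
V_CE = V_CC − I_C·R_C − I_E·R_E = 21 − 4.29×1.5 − 4.31×1.5 = 8.11 V.
V_CE = 8.11 V > 0.2 V confirms active-region operation.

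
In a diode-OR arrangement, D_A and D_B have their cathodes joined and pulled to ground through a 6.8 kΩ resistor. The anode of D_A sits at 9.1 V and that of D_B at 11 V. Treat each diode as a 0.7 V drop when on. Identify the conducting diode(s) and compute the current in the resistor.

Assume both conduct. Then node N would need to be at both 9.1−0.7 = 8.4 V and 11−0.7 = 10.3 V, which is impossible.
Assume only D_B conducts: V_N = 11 − 0.7 = 10.3 V, so I_R = 10.3/6.8 = 1.51 mA.
Check D_A: its anode-to-cathode voltage is 9.1 − 10.3 = -1.2 V < 0.7 V, so it is off. The assumption is consistent.

Only D_B conducts; I_R ≈ 1.5 mA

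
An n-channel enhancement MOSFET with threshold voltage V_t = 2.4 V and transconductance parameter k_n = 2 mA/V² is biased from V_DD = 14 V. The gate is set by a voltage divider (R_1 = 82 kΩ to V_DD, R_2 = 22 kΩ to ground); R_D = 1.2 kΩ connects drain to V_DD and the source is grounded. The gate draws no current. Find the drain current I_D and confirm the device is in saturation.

I_D ≈ 0.32 mA

V_G = V_DD·R_2/(R_1+R_2) = 14×22/104 = 2.96 V. With the source grounded, V_GS = V_G = 2.96 V.
Assume saturation: I_D = (k_n/2)(V_GS − V_t)² = (2/2)×(2.96 − 2.4)² = 1×0.562² = 0.315 mA.
V_DS = V_DD − I_D·R_D = 14 − 0.315×1.2 = 13.6 V.
Saturation requires V_DS ≥ V_GS − V_t = 0.562 V; 13.6 ≥ 0.562 ✓.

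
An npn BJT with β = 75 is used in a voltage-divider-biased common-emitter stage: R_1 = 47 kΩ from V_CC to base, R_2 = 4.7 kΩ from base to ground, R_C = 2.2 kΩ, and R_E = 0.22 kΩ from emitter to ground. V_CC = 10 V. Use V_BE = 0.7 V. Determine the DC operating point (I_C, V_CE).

I_C ≈ 0.75 mA, V_CE ≈ 8.2 V

Thevenize the base divider: V_Th = V_CC·R_2/(R_1+R_2) = 10×4.7/51.7 = 0.909 V, R_Th = R_1‖R_2 = 4.27 kΩ.
Base-emitter loop: V_Th = I_B·R_Th + V_BE + (β+1)I_B·R_E, so I_B = (0.909 − 0.7) / (4.27 + 76×0.22) = 0.00996 mA.
I_C = β·I_B = 75×0.00996 = 0.747 mA, and I_E = (β+1)I_B = 0.757 mA.
V_CE = V_CC − I_C·R_C − I_E·R_E = 10 − 0.747×2.2 − 0.757×0.22 = 8.19 V.
V_CE = 8.19 V > 0.2 V confirms active-region operation.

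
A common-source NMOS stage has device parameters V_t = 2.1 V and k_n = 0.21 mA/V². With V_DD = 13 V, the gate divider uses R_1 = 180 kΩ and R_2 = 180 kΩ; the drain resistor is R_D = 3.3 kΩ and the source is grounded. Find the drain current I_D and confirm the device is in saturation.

V_G = V_DD·R_2/(R_1+R_2) = 13×180/360 = 6.5 V. With the source grounded, V_GS = V_G = 6.5 V.
Assume saturation: I_D = (k_n/2)(V_GS − V_t)² = (0.21/2)×(6.5 − 2.1)² = 0.105×4.4² = 2.03 mA.
V_DS = V_DD − I_D·R_D = 13 − 2.03×3.3 = 6.29 V.
Saturation requires V_DS ≥ V_GS − V_t = 4.4 V; 6.29 ≥ 4.4 ✓.

I_D ≈ 2 mA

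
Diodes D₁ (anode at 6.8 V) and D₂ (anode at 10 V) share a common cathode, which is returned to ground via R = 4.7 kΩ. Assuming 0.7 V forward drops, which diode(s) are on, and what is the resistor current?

Only D₂ conducts; I_R ≈ 2 mA

Assume both conduct. Then node N would need to be at both 6.8−0.7 = 6.1 V and 10−0.7 = 9.3 V, which is impossible.
Assume only D₂ conducts: V_N = 10 − 0.7 = 9.3 V, so I_R = 9.3/4.7 = 1.98 mA.
Check D₁: its anode-to-cathode voltage is 6.8 − 9.3 = -2.5 V < 0.7 V, so it is off. The assumption is consistent.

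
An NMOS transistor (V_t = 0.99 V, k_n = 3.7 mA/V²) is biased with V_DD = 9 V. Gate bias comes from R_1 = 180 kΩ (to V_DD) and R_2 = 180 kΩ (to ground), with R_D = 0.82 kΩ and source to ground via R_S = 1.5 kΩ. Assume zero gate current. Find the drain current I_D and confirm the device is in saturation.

I_D ≈ 1.7 mA

V_G = V_DD·R_2/(R_1+R_2) = 9×180/360 = 4.5 V.
Assume saturation: I_D = (k_n/2)(V_GS − V_t)² with V_GS = V_G − I_D·R_S = 4.5 − 1.5·I_D.
Substituting gives 4.16·I_D² − 20.5·I_D + 22.8 = 0, with roots I_D = 1.7 or 3.22 mA.
The root I_D = 3.22 mA gives V_GS = -0.329 V ≤ V_t, so take I_D = 1.7 mA.
Then V_GS = 1.95 V and V_DS = V_DD − I_D(R_D+R_S) = 9 − 1.7×2.32 = 5.05 V.
Saturation requires V_DS ≥ V_GS − V_t = 0.959 V; 5.05 ≥ 0.959 ✓.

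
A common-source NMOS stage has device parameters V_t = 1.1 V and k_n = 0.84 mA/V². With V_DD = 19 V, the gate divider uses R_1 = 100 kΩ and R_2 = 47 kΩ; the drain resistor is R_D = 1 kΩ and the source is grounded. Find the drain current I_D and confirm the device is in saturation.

V_G = V_DD·R_2/(R_1+R_2) = 19×47/147 = 6.07 V. With the source grounded, V_GS = V_G = 6.07 V.
Assume saturation: I_D = (k_n/2)(V_GS − V_t)² = (0.84/2)×(6.07 − 1.1)² = 0.42×4.97² = 10.4 mA.
V_DS = V_DD − I_D·R_D = 19 − 10.4×1 = 8.61 V.
Saturation requires V_DS ≥ V_GS − V_t = 4.97 V; 8.61 ≥ 4.97 ✓.

I_D ≈ 10 mA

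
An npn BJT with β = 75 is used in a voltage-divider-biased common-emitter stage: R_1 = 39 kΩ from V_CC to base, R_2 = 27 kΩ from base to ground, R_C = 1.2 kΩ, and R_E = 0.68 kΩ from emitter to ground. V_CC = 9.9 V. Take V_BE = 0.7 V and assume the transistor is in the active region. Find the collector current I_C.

I_C ≈ 3.7 mA

Thevenize the base divider: V_Th = V_CC·R_2/(R_1+R_2) = 9.9×27/66 = 4.05 V, R_Th = R_1‖R_2 = 16 kΩ.
Base-emitter loop: V_Th = I_B·R_Th + V_BE + (β+1)I_B·R_E, so I_B = (4.05 − 0.7) / (16 + 76×0.68) = 0.0495 mA.
I_C = β·I_B = 75×0.0495 = 3.71 mA, and I_E = (β+1)I_B = 3.76 mA.
V_CE = V_CC − I_C·R_C − I_E·R_E = 9.9 − 3.71×1.2 − 3.76×0.68 = 2.88 V.
V_CE = 2.88 V > 0.2 V confirms active-region operation.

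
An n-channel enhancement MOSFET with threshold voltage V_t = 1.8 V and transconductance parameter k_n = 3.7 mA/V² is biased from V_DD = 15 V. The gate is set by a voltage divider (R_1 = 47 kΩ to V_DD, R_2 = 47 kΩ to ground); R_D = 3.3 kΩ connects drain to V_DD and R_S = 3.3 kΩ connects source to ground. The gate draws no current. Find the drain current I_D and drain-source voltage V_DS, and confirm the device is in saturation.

I_D ≈ 1.5 mA, V_DS ≈ 5.4 V

V_G = V_DD·R_2/(R_1+R_2) = 15×47/94 = 7.5 V.
Assume saturation: I_D = (k_n/2)(V_GS − V_t)² with V_GS = V_G − I_D·R_S = 7.5 − 3.3·I_D.
Substituting gives 20.1·I_D² − 70.6·I_D + 60.1 = 0, with roots I_D = 1.46 or 2.05 mA.
The root I_D = 2.05 mA gives V_GS = 0.748 V ≤ V_t, so take I_D = 1.46 mA.
Then V_GS = 2.69 V and V_DS = V_DD − I_D(R_D+R_S) = 15 − 1.46×6.6 = 5.38 V.
Saturation requires V_DS ≥ V_GS − V_t = 0.888 V; 5.38 ≥ 0.888 ✓.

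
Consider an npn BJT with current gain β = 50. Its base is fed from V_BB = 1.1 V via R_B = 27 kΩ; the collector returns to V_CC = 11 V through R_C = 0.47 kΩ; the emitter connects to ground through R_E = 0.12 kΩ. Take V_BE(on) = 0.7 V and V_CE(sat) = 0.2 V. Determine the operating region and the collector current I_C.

active; I_C ≈ 0.6 mA

Assume active. Base-emitter loop: I_B = (V_BB − V_BE)/(R_B + (β+1)R_E) = (1.1 − 0.7)/(27 + 51×0.12) = 0.0121 mA.
I_C = β·I_B = 50×0.0121 = 0.604 mA.
V_CE = V_CC − I_C·R_C − I_E·R_E = 11 − 0.604×0.47 − 0.616×0.12 = 10.6 V > V_CE(sat), so the active-region assumption holds.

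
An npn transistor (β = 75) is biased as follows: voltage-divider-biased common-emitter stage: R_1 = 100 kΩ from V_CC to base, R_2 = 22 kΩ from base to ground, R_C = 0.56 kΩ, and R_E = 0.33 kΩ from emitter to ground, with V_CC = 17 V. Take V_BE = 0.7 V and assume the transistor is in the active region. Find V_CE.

V_CE ≈ 13 V

Thevenize the base divider: V_Th = V_CC·R_2/(R_1+R_2) = 17×22/122 = 3.07 V, R_Th = R_1‖R_2 = 18 kΩ.
Base-emitter loop: V_Th = I_B·R_Th + V_BE + (β+1)I_B·R_E, so I_B = (3.07 − 0.7) / (18 + 76×0.33) = 0.0549 mA.
I_C = β·I_B = 75×0.0549 = 4.12 mA, and I_E = (β+1)I_B = 4.17 mA.
V_CE = V_CC − I_C·R_C − I_E·R_E = 17 − 4.12×0.56 − 4.17×0.33 = 13.3 V.
V_CE = 13.3 V > 0.2 V confirms active-region operation.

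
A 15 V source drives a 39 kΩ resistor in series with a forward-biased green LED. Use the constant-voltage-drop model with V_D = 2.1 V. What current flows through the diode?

I ≈ 0.33 mA

KVL around the loop: 15 = V_D + I·R = 2.1 + I × 39 kΩ.
So I = (15 − 2.1) / 39 kΩ = 12.9 / 39 = 0.331 mA.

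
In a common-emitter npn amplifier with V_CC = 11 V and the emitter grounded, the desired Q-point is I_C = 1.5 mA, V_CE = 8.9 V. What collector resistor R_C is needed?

Collector loop: V_CC = I_C·R_C + V_CE.
R_C = (V_CC − V_CE)/I_C = (11 − 8.9)/1.5 = 1.4 kΩ.

R_C ≈ 1.4 kΩ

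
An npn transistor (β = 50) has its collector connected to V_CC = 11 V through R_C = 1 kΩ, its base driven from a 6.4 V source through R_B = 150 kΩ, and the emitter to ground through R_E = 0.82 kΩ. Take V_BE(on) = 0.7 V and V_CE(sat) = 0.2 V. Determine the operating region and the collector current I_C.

Assume active. Base-emitter loop: I_B = (V_BB − V_BE)/(R_B + (β+1)R_E) = (6.4 − 0.7)/(150 + 51×0.82) = 0.0297 mA.
I_C = β·I_B = 50×0.0297 = 1.49 mA.
V_CE = V_CC − I_C·R_C − I_E·R_E = 11 − 1.49×1 − 1.52×0.82 = 8.27 V > V_CE(sat), so the active-region assumption holds.

active; I_C ≈ 1.5 mA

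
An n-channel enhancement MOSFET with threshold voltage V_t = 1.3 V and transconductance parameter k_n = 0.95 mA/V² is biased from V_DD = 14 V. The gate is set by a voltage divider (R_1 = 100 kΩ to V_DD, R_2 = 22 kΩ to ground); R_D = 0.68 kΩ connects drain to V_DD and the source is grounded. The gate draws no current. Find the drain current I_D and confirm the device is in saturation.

I_D ≈ 0.71 mA

V_G = V_DD·R_2/(R_1+R_2) = 14×22/122 = 2.52 V. With the source grounded, V_GS = V_G = 2.52 V.
Assume saturation: I_D = (k_n/2)(V_GS − V_t)² = (0.95/2)×(2.52 − 1.3)² = 0.475×1.22² = 0.712 mA.
V_DS = V_DD − I_D·R_D = 14 − 0.712×0.68 = 13.5 V.
Saturation requires V_DS ≥ V_GS − V_t = 1.22 V; 13.5 ≥ 1.22 ✓.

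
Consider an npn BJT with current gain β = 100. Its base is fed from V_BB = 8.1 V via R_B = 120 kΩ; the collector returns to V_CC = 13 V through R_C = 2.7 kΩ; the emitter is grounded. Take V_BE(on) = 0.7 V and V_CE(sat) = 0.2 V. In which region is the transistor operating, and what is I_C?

Assume active: I_B = (8.1 − 0.7)/120 = 0.0617 mA, giving I_C = β·I_B = 6.17 mA.
But then V_CE = 13 − 6.17×2.7 = -3.65 V < V_CE(sat) = 0.2 V — impossible in the active region.
So the transistor is saturated. With V_CE = 0.2 V, I_C = (V_CC − 0.2)/R_C = 12.8/2.7 = 4.74 mA.
Check: β·I_B = 6.17 mA > I_C = 4.74 mA, confirming saturation.

saturation; I_C ≈ 4.7 mA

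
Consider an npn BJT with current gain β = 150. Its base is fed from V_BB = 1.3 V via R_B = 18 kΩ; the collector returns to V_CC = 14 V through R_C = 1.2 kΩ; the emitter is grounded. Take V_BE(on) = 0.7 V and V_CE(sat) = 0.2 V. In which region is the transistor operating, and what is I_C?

active; I_C ≈ 5 mA

Assume active. Base-emitter loop: I_B = (V_BB − V_BE)/R_B = (1.3 − 0.7)/18 = 0.0333 mA.
I_C = β·I_B = 150×0.0333 = 5 mA.
V_CE = V_CC − I_C·R_C = 14 − 5×1.2 = 8 V > V_CE(sat), so the active-region assumption holds.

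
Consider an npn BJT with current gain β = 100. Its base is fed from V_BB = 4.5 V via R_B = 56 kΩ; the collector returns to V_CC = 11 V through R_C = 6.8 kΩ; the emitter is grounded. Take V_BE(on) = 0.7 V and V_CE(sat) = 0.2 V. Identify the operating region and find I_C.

Assume active: I_B = (4.5 − 0.7)/56 = 0.0679 mA, giving I_C = β·I_B = 6.79 mA.
But then V_CE = 11 − 6.79×6.8 = -35.1 V < V_CE(sat) = 0.2 V — impossible in the active region.
So the transistor is saturated. With V_CE = 0.2 V, I_C = (V_CC − 0.2)/R_C = 10.8/6.8 = 1.59 mA.
Check: β·I_B = 6.79 mA > I_C = 1.59 mA, confirming saturation.

saturation; I_C ≈ 1.6 mA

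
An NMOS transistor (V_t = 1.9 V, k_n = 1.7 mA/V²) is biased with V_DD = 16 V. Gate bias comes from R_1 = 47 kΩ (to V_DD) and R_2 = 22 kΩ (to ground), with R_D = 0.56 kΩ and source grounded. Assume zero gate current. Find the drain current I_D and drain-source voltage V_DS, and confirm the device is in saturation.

I_D ≈ 8.7 mA, V_DS ≈ 11 V

V_G = V_DD·R_2/(R_1+R_2) = 16×22/69 = 5.1 V. With the source grounded, V_GS = V_G = 5.1 V.
Assume saturation: I_D = (k_n/2)(V_GS − V_t)² = (1.7/2)×(5.1 − 1.9)² = 0.85×3.2² = 8.71 mA.
V_DS = V_DD − I_D·R_D = 16 − 8.71×0.56 = 11.1 V.
Saturation requires V_DS ≥ V_GS − V_t = 3.2 V; 11.1 ≥ 3.2 ✓.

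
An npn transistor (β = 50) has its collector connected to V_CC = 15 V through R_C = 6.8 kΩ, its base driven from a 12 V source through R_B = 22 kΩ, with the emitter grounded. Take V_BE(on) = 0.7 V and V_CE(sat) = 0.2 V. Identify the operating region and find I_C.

saturation; I_C ≈ 2.2 mA

Assume active: I_B = (12 − 0.7)/22 = 0.514 mA, giving I_C = β·I_B = 25.7 mA.
But then V_CE = 15 − 25.7×6.8 = -160 V < V_CE(sat) = 0.2 V — impossible in the active region.
So the transistor is saturated. With V_CE = 0.2 V, I_C = (V_CC − 0.2)/R_C = 14.8/6.8 = 2.18 mA.
Check: β·I_B = 25.7 mA > I_C = 2.18 mA, confirming saturation.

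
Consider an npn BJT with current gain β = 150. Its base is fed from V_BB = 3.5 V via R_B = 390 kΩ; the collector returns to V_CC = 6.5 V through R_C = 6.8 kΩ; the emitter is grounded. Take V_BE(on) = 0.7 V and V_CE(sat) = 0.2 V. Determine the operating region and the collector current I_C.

saturation; I_C ≈ 0.93 mA

Assume active: I_B = (3.5 − 0.7)/390 = 0.00718 mA, giving I_C = β·I_B = 1.08 mA.
But then V_CE = 6.5 − 1.08×6.8 = -0.823 V < V_CE(sat) = 0.2 V — impossible in the active region.
So the transistor is saturated. With V_CE = 0.2 V, I_C = (V_CC − 0.2)/R_C = 6.3/6.8 = 0.926 mA.
Check: β·I_B = 1.08 mA > I_C = 0.926 mA, confirming saturation.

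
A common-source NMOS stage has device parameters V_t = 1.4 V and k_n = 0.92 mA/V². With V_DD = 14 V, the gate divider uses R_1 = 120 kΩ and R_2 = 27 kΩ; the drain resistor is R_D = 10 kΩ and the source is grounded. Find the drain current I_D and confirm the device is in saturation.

I_D ≈ 0.63 mA

V_G = V_DD·R_2/(R_1+R_2) = 14×27/147 = 2.57 V. With the source grounded, V_GS = V_G = 2.57 V.
Assume saturation: I_D = (k_n/2)(V_GS − V_t)² = (0.92/2)×(2.57 − 1.4)² = 0.46×1.17² = 0.631 mA.
V_DS = V_DD − I_D·R_D = 14 − 0.631×10 = 7.69 V.
Saturation requires V_DS ≥ V_GS − V_t = 1.17 V; 7.69 ≥ 1.17 ✓.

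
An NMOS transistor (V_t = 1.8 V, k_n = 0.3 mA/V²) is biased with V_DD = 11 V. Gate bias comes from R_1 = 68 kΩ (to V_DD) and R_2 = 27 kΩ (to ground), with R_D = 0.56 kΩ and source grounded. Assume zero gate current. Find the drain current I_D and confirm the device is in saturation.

I_D ≈ 0.26 mA

V_G = V_DD·R_2/(R_1+R_2) = 11×27/95 = 3.13 V. With the source grounded, V_GS = V_G = 3.13 V.
Assume saturation: I_D = (k_n/2)(V_GS − V_t)² = (0.3/2)×(3.13 − 1.8)² = 0.15×1.33² = 0.264 mA.
V_DS = V_DD − I_D·R_D = 11 − 0.264×0.56 = 10.9 V.
Saturation requires V_DS ≥ V_GS − V_t = 1.33 V; 10.9 ≥ 1.33 ✓.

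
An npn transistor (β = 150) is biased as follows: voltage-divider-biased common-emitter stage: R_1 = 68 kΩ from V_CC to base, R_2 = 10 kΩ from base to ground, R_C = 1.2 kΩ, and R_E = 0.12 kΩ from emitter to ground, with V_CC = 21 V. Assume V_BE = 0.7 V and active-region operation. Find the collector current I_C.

Thevenize the base divider: V_Th = V_CC·R_2/(R_1+R_2) = 21×10/78 = 2.69 V, R_Th = R_1‖R_2 = 8.72 kΩ.
Base-emitter loop: V_Th = I_B·R_Th + V_BE + (β+1)I_B·R_E, so I_B = (2.69 − 0.7) / (8.72 + 151×0.12) = 0.0742 mA.
I_C = β·I_B = 150×0.0742 = 11.1 mA, and I_E = (β+1)I_B = 11.2 mA.
V_CE = V_CC − I_C·R_C − I_E·R_E = 21 − 11.1×1.2 − 11.2×0.12 = 6.29 V.
V_CE = 6.29 V > 0.2 V confirms active-region operation.

I_C ≈ 11 mA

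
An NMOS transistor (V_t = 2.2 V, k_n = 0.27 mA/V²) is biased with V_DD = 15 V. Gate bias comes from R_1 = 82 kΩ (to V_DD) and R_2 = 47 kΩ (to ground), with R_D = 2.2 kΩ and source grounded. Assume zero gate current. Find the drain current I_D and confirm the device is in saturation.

V_G = V_DD·R_2/(R_1+R_2) = 15×47/129 = 5.47 V. With the source grounded, V_GS = V_G = 5.47 V.
Assume saturation: I_D = (k_n/2)(V_GS − V_t)² = (0.27/2)×(5.47 − 2.2)² = 0.135×3.27² = 1.44 mA.
V_DS = V_DD − I_D·R_D = 15 − 1.44×2.2 = 11.8 V.
Saturation requires V_DS ≥ V_GS − V_t = 3.27 V; 11.8 ≥ 3.27 ✓.

I_D ≈ 1.4 mA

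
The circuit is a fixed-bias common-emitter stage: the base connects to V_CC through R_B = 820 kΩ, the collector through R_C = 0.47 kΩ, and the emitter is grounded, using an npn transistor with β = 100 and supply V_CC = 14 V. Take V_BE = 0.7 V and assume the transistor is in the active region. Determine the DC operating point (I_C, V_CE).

I_C ≈ 1.6 mA, V_CE ≈ 13 V

Base loop: V_CC = I_B·R_B + V_BE, so I_B = (14 − 0.7)/820 kΩ = 0.0162 mA.
In the active region I_C = β·I_B = 100 × 0.0162 = 1.62 mA.
Collector loop: V_CE = V_CC − I_C·R_C = 14 − 1.62×0.47 = 13.2 V.
Since V_CE = 13.2 V > V_CE(sat) ≈ 0.2 V, the transistor is in the active region as assumed.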